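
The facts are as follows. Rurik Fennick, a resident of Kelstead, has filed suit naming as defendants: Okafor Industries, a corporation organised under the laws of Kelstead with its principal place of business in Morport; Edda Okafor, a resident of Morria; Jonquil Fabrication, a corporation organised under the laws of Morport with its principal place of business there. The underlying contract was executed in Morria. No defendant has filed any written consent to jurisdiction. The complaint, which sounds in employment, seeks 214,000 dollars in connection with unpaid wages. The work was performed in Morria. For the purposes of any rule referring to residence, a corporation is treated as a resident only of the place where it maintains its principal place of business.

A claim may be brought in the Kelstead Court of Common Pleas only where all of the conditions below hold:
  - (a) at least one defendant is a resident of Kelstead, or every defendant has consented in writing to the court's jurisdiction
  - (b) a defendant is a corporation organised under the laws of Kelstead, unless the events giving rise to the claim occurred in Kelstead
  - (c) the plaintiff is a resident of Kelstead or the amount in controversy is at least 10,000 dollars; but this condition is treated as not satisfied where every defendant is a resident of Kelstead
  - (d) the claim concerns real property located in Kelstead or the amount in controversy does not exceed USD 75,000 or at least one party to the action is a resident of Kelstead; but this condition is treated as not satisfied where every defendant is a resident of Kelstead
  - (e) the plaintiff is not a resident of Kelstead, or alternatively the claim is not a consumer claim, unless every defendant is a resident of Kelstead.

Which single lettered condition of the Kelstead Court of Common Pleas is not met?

(a)

The Kelstead Court of Common Pleas:
  (a) No defendant resides in Kelstead (they reside in Morport, Morria, Morport); no such written consent has been filed — no alternative holds. Not met.
  (b) Okafor Industries is organised under the laws of Kelstead. Satisfied.
  (c) The plaintiff resides in Kelstead, so this disjunct is met. The exception is not triggered, since the defendants reside as follows — Okafor Industries in Morport, Edda Okafor in Morria, Jonquil Fabrication in Morport — not all in Kelstead. Met.
  (d) Rurik Fennick resides in Kelstead, so this disjunct is met. The exception is not triggered, since the defendants reside as follows — Okafor Industries in Morport, Edda Okafor in Morria, Jonquil Fabrication in Morport — not all in Kelstead. Condition met.
  (e) The claim is an employment claim, not a consumer claim — that alternative is enough. Satisfied.
Only condition (a) fails.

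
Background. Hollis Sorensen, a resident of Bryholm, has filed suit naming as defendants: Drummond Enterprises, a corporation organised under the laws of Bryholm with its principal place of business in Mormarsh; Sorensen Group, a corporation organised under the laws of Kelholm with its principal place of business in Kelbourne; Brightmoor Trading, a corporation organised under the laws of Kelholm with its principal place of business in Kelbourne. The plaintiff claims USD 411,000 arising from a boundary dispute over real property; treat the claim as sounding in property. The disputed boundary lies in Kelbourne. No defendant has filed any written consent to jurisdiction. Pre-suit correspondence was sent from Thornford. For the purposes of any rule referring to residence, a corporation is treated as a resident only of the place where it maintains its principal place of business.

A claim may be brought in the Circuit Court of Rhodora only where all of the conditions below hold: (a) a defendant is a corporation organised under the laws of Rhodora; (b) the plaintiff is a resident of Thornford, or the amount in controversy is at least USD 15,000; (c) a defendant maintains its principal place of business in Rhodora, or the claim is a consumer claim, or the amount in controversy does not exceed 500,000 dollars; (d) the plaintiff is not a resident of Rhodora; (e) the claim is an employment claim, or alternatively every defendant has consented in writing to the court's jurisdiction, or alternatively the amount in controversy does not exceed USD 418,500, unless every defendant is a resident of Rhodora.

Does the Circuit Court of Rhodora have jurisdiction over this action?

No

The Circuit Court of Rhodora:
  (a) The corporate defendant(s) are organised in Bryholm, Kelholm, not Rhodora. Condition not met.
  (b) The amount in controversy is USD 411,000, which meets the USD 15,000 floor, so one alternative holds. Satisfied.
  (c) The amount in controversy is USD 411,000, within the USD 500,000 ceiling, which satisfies one of the alternatives. Met.
  (d) The plaintiff resides in Bryholm, which is not Rhodora. Met.
  (e) The amount in controversy is USD 411,000, within the $418,500 ceiling, which satisfies one of the alternatives. Met.
  → No jurisdiction.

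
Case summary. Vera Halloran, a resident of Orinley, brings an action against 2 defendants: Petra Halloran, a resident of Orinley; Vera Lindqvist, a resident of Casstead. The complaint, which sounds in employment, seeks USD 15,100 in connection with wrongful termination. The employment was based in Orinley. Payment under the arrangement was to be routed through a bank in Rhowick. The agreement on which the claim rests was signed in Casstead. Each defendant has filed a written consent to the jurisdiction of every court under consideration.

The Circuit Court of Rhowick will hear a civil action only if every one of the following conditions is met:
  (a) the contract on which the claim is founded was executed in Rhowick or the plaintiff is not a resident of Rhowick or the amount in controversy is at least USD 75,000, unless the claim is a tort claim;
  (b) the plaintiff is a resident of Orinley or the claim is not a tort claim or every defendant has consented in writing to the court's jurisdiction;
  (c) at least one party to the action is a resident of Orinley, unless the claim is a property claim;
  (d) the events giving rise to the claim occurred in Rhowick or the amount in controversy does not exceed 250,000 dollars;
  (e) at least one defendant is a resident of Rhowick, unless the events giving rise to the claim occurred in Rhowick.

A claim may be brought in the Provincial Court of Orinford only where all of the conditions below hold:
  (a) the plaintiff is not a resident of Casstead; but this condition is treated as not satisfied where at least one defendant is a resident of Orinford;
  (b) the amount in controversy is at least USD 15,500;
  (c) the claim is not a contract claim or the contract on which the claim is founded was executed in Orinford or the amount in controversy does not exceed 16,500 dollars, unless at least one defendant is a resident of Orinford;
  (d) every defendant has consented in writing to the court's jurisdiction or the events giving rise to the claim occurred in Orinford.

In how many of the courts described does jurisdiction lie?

The Circuit Court of Rhowick:
  (a) The plaintiff resides in Orinley, which is not Rhowick, which satisfies one of the alternatives. Condition met.
  (b) The plaintiff resides in Orinley — that alternative is enough. Satisfied.
  (c) Vera Halloran resides in Orinley. Satisfied.
  (d) The amount in controversy is USD 15,100, within the $250,000 ceiling, which satisfies one of the alternatives. Met.
  (e) No defendant resides in Rhowick (they reside in Orinley, Casstead). Nor does the 'unless' clause help: the operative events occurred in Orinley, not Rhowick. Not met.
  → At least one condition fails; no jurisdiction.
The Provincial Court of Orinford:
  (a) The plaintiff resides in Orinley, which is not Casstead. And the carve-out is inapplicable — no defendant resides in Orinford (they reside in Orinley, Casstead). Met.
  (b) The amount in controversy is $15,100, below the $15,500 floor. Not met.
  (c) The claim is an employment claim, not a contract claim — that alternative is enough. Satisfied.
  (d) Every defendant has filed written consent, so one alternative holds. Condition met.
  → The court lacks jurisdiction.
No court satisfies all of its conditions.

0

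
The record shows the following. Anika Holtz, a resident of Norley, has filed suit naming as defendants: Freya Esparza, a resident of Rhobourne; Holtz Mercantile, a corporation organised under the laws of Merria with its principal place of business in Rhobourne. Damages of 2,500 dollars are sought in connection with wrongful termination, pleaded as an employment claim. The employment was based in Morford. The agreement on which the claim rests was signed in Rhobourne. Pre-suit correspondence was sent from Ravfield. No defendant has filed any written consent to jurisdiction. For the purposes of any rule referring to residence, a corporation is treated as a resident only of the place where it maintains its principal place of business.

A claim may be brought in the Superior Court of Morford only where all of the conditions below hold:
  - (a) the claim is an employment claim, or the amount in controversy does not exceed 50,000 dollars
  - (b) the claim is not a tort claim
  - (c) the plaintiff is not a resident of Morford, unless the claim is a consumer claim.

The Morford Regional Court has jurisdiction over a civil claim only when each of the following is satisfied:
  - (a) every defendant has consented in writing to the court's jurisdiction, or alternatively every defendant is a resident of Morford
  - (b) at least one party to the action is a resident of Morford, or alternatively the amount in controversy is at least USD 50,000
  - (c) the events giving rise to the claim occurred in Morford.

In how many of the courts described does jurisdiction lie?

The Superior Court of Morford:
  (a) The claim is an employment claim, so one alternative holds. Met.
  (b) The claim is an employment claim, not a tort claim. Satisfied.
  (c) The plaintiff resides in Norley, which is not Morford. Met.
  → Every requirement is satisfied — jurisdiction.
The Morford Regional Court:
  (a) No such written consent has been filed; the defendants reside as follows — Freya Esparza in Rhobourne, Holtz Mercantile in Rhobourne — not all in Morford — no alternative holds. Not satisfied.
  (b) No party resides in Morford; the amount in controversy is USD 2,500, below the USD 50,000 floor — no alternative holds. Not satisfied.
  (c) The operative events occurred in Morford. Condition met.
  → The court lacks jurisdiction.
Courts with jurisdiction: the Superior Court of Morford — 1 in total.

1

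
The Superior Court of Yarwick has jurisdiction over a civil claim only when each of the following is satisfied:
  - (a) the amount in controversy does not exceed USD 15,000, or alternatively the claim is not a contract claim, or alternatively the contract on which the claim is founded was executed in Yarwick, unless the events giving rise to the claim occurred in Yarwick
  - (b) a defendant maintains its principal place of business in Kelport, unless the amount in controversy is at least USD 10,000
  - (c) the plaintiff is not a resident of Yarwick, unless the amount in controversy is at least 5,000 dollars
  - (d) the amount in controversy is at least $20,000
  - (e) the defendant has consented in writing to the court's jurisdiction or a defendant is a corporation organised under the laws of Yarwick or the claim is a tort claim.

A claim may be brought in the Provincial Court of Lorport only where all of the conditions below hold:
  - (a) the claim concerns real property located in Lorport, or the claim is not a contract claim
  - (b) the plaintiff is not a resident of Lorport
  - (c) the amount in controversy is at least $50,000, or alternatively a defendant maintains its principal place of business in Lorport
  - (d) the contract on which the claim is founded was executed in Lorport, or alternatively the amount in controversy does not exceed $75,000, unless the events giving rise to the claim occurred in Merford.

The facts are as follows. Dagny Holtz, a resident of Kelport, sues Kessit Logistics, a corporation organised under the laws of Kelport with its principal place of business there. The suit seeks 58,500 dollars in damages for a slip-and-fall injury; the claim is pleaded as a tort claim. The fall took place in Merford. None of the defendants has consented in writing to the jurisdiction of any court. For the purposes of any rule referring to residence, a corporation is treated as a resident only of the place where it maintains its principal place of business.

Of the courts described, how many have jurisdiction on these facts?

The Superior Court of Yarwick:
  (a) The claim is a tort claim, not a contract claim — that alternative is enough. Met.
  (b) Kessit Logistics has its principal place of business in Kelport. Condition met.
  (c) The plaintiff resides in Kelport, which is not Yarwick. Met.
  (d) The amount in controversy is $58,500, which meets the 20,000 dollars floor. Met.
  (e) The claim is a tort claim, so this disjunct is met. Met.
  → Jurisdiction lies.
The Provincial Court of Lorport:
  (a) The claim is a tort claim, not a contract claim, so this disjunct is met. Met.
  (b) The plaintiff resides in Kelport, which is not Lorport. Satisfied.
  (c) The amount in controversy is USD 58,500, which meets the USD 50,000 floor, so one alternative holds. Satisfied.
  (d) The amount in controversy is $58,500, within the 75,000 dollars ceiling, which satisfies one of the alternatives. Met.
  → Every requirement is satisfied — jurisdiction.
Courts with jurisdiction: the Superior Court of Yarwick, the Provincial Court of Lorport — 2 in total.

2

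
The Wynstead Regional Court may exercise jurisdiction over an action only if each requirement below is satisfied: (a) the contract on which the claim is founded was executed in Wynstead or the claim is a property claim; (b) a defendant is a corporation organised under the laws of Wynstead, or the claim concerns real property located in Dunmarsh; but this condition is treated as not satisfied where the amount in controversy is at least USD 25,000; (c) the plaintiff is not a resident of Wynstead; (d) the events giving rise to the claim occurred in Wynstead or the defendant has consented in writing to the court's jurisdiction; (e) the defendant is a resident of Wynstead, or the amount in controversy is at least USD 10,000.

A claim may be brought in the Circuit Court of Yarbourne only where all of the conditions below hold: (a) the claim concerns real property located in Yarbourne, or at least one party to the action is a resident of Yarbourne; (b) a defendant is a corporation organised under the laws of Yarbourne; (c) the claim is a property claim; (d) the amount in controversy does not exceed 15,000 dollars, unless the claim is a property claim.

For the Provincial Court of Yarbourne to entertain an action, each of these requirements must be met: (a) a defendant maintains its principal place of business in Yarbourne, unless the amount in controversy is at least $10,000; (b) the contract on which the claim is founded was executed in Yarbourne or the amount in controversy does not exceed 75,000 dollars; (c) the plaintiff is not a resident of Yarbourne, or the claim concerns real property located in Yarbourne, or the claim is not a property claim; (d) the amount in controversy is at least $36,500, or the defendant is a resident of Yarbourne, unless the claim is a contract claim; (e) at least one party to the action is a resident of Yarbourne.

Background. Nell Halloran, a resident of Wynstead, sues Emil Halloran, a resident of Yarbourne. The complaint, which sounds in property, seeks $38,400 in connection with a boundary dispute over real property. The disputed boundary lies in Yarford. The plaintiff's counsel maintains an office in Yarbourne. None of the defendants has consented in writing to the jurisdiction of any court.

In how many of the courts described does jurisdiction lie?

1

The Wynstead Regional Court:
  (a) The claim is a property claim, so this disjunct is met. Condition met.
  (b) No defendant is a corporation; the property lies in Yarford, not Dunmarsh — none of the alternatives is met. Condition not met.
  (c) The plaintiff resides in Wynstead. Fails.
  (d) The operative events occurred in Yarford, not Wynstead; no such written consent has been filed — no alternative holds. Condition not met.
  (e) The amount in controversy is 38,400 dollars, which meets the 10,000 dollars floor — that alternative is enough. Condition met.
  → The court lacks jurisdiction.
The Circuit Court of Yarbourne:
  (a) Emil Halloran resides in Yarbourne, which satisfies one of the alternatives. Met.
  (b) No defendant is a corporation. Fails.
  (c) The claim is a property claim. Met.
  (d) The amount in controversy is USD 38,400, above the USD 15,000 ceiling. However, the claim is a property claim, so the 'unless' proviso supplies this condition. Condition met.
  → At least one condition fails; no jurisdiction.
The Provincial Court of Yarbourne:
  (a) No defendant is a corporation. However, the amount in controversy is 38,400 dollars, which meets the USD 10,000 floor, so the 'unless' proviso supplies this condition. Condition met.
  (b) The amount in controversy is USD 38,400, within the USD 75,000 ceiling, so one alternative holds. Satisfied.
  (c) The plaintiff resides in Wynstead, which is not Yarbourne, so one alternative holds. Satisfied.
  (d) The amount in controversy is $38,400, which meets the USD 36,500 floor, which satisfies one of the alternatives. Condition met.
  (e) Emil Halloran resides in Yarbourne. Condition met.
  → Jurisdiction lies.
Courts with jurisdiction: the Provincial Court of Yarbourne — 1 in total.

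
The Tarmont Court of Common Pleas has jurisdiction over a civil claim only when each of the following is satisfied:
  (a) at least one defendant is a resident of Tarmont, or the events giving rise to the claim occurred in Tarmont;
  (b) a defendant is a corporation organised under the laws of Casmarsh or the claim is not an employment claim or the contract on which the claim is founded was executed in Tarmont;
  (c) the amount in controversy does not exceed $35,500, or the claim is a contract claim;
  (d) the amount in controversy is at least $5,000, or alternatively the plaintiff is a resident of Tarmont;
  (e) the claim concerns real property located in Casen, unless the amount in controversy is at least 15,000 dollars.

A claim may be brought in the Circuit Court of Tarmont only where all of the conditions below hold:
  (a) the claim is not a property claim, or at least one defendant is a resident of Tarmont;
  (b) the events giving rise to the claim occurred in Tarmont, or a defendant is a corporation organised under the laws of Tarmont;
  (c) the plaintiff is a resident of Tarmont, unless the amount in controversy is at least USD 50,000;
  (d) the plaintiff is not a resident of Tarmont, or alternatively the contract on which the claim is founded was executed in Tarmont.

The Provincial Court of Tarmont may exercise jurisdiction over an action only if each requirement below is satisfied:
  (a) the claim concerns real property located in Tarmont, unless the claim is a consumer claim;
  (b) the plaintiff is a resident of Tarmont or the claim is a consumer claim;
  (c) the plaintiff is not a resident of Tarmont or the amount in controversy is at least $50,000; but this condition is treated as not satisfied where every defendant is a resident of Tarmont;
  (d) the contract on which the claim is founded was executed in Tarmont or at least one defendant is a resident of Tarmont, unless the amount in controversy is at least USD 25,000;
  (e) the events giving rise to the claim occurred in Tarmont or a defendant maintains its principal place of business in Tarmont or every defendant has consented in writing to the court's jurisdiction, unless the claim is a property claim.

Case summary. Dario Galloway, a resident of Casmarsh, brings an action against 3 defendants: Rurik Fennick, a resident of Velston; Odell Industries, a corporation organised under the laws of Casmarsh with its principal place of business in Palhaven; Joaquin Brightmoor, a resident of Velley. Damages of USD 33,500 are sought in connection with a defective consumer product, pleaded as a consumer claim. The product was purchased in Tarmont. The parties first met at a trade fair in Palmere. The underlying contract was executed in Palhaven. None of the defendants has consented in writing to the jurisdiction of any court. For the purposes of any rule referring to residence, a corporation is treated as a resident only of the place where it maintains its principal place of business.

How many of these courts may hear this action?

The Tarmont Court of Common Pleas:
  (a) The operative events occurred in Tarmont — that alternative is enough. Met.
  (b) Odell Industries is organised under the laws of Casmarsh, so one alternative holds. Met.
  (c) The amount in controversy is $33,500, within the USD 35,500 ceiling — that alternative is enough. Met.
  (d) The amount in controversy is USD 33,500, which meets the $5,000 floor, which satisfies one of the alternatives. Satisfied.
  (e) The claim does not concern real property. However, the amount in controversy is USD 33,500, which meets the 15,000 dollars floor, so the 'unless' proviso supplies this condition. Met.
  → All conditions met; jurisdiction exists.
The Circuit Court of Tarmont:
  (a) The claim is a consumer claim, not a property claim — that alternative is enough. Satisfied.
  (b) The operative events occurred in Tarmont — that alternative is enough. Condition met.
  (c) The plaintiff resides in Casmarsh, not Tarmont. And the amount in controversy is 33,500 dollars, below the USD 50,000 floor, so the proviso does not save it. Fails.
  (d) The plaintiff resides in Casmarsh, which is not Tarmont, so this disjunct is met. Condition met.
  → No jurisdiction.
The Provincial Court of Tarmont:
  (a) The claim does not concern real property. However, the claim is a consumer claim, so the 'unless' proviso supplies this condition. Condition met.
  (b) The claim is a consumer claim, which satisfies one of the alternatives. Met.
  (c) The plaintiff resides in Casmarsh, which is not Tarmont — that alternative is enough. The carve-out does not apply: the defendants reside as follows — Rurik Fennick in Velston, Odell Industries in Palhaven, Joaquin Brightmoor in Velley — not all in Tarmont. Condition met.
  (d) The contract was executed in Palhaven, not Tarmont; no defendant resides in Tarmont (they reside in Velston, Palhaven, Velley) — every alternative fails. But the amount in controversy is $33,500, which meets the $25,000 floor, and the 'unless' clause therefore excuses the requirement. Condition met.
  (e) The operative events occurred in Tarmont, so this disjunct is met. Met.
  → Jurisdiction lies.
Courts with jurisdiction: the Tarmont Court of Common Pleas, the Provincial Court of Tarmont — 2 in total.

2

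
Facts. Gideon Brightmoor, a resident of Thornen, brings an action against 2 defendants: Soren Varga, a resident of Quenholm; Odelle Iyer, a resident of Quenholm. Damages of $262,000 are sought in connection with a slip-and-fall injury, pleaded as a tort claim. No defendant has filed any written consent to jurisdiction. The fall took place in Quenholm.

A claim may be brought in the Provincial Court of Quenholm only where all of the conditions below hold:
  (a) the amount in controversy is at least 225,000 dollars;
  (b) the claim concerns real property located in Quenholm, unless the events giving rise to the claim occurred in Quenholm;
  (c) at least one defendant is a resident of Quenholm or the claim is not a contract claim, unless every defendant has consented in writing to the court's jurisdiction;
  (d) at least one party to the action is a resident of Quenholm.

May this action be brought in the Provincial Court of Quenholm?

Yes

The Provincial Court of Quenholm:
  (a) The amount in controversy is 262,000 dollars, which meets the USD 225,000 floor. Met.
  (b) The claim does not concern real property. But the operative events occurred in Quenholm, and the 'unless' clause therefore excuses the requirement. Satisfied.
  (c) Soren Varga resides in Quenholm — that alternative is enough. Met.
  (d) Soren Varga resides in Quenholm. Satisfied.
  → Every requirement is satisfied — jurisdiction.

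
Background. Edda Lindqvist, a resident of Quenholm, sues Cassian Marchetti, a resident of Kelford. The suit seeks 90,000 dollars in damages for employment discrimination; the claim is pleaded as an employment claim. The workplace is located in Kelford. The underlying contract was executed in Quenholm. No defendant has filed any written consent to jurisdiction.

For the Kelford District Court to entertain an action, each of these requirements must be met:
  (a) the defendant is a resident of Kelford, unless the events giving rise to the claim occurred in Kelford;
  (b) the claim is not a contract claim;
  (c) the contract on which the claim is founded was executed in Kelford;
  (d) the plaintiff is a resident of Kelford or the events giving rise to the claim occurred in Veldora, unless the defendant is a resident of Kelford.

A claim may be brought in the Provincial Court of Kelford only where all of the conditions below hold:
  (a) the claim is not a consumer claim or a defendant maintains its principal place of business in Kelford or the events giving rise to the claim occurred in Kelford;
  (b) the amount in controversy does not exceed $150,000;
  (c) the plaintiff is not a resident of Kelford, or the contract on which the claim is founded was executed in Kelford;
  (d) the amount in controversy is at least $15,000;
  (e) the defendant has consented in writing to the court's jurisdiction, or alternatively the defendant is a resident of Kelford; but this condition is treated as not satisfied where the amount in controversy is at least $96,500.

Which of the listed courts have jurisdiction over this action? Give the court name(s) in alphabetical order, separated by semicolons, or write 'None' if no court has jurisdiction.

the Provincial Court of Kelford

The Kelford District Court:
  (a) The defendant resides in Kelford. Met.
  (b) The claim is an employment claim, not a contract claim. Condition met.
  (c) The contract was executed in Quenholm, not Kelford. Condition not met.
  (d) The plaintiff resides in Quenholm, not Kelford; the operative events occurred in Kelford, not Veldora — every alternative fails. The proviso rescues it, though: the defendant resides in Kelford. Met.
  → At least one condition fails; no jurisdiction.
The Provincial Court of Kelford:
  (a) The claim is an employment claim, not a consumer claim, so one alternative holds. Met.
  (b) The amount in controversy is $90,000, within the USD 150,000 ceiling. Met.
  (c) The plaintiff resides in Quenholm, which is not Kelford, so this disjunct is met. Satisfied.
  (d) The amount in controversy is $90,000, which meets the $15,000 floor. Satisfied.
  (e) The defendant resides in Kelford — that alternative is enough. The exception is not triggered, since the amount in controversy is USD 90,000, below the $96,500 floor. Met.
  → The court has jurisdiction.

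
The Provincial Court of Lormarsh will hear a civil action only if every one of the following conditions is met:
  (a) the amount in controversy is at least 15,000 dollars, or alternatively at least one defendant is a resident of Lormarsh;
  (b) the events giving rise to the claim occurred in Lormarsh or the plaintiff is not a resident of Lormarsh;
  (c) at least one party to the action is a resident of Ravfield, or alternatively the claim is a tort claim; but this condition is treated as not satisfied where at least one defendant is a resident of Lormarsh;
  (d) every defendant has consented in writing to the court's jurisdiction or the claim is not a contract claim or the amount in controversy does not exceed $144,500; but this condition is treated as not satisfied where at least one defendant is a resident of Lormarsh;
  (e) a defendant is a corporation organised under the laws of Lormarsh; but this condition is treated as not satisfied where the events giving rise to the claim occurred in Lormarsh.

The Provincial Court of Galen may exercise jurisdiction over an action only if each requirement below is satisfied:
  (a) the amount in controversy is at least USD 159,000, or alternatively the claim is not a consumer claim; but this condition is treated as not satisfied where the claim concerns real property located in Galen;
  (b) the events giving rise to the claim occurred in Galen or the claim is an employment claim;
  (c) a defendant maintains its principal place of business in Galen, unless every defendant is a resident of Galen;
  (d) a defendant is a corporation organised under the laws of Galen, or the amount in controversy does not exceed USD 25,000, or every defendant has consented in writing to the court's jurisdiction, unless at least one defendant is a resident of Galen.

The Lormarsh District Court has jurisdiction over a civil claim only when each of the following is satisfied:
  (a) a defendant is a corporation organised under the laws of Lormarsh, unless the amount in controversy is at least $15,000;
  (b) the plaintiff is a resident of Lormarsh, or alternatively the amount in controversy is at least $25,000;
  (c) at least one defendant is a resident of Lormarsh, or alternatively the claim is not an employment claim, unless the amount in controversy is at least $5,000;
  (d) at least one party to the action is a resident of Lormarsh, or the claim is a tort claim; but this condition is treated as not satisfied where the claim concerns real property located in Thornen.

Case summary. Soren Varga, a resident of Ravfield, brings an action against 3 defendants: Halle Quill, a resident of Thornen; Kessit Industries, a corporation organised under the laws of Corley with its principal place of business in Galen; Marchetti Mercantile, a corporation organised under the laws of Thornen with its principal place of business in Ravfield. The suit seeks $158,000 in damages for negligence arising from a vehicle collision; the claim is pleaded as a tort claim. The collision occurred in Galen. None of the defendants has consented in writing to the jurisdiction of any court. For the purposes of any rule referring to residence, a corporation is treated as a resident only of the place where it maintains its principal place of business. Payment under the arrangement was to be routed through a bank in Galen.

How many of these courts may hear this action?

2

The Provincial Court of Lormarsh:
  (a) The amount in controversy is USD 158,000, which meets the USD 15,000 floor, so this disjunct is met. Condition met.
  (b) The plaintiff resides in Ravfield, which is not Lormarsh, so one alternative holds. Satisfied.
  (c) Soren Varga resides in Ravfield, which satisfies one of the alternatives. And the carve-out is inapplicable — no defendant resides in Lormarsh (they reside in Thornen, Galen, Ravfield). Satisfied.
  (d) The claim is a tort claim, not a contract claim, so this disjunct is met. The carve-out does not apply: no defendant resides in Lormarsh (they reside in Thornen, Galen, Ravfield). Satisfied.
  (e) The corporate defendant(s) are organised in Corley, Thornen, not Lormarsh. Fails.
  → The court lacks jurisdiction.
The Provincial Court of Galen:
  (a) The claim is a tort claim, not a consumer claim, so one alternative holds. The exception is not triggered, since the claim does not concern real property. Met.
  (b) The operative events occurred in Galen, which satisfies one of the alternatives. Met.
  (c) Kessit Industries has its principal place of business in Galen. Met.
  (d) The corporate defendant(s) are organised in Corley, Thornen, not Galen; the amount in controversy is USD 158,000, above the $25,000 ceiling; no such written consent has been filed — every alternative fails. The proviso rescues it, though: Kessit Industries resides in Galen. Satisfied.
  → All conditions met; jurisdiction exists.
The Lormarsh District Court:
  (a) The corporate defendant(s) are organised in Corley, Thornen, not Lormarsh. The proviso rescues it, though: the amount in controversy is USD 158,000, which meets the 15,000 dollars floor. Met.
  (b) The amount in controversy is $158,000, which meets the USD 25,000 floor — that alternative is enough. Met.
  (c) The claim is a tort claim, not an employment claim, so this disjunct is met. Satisfied.
  (d) The claim is a tort claim, so this disjunct is met. The exception is not triggered, since the claim does not concern real property. Met.
  → Every requirement is satisfied — jurisdiction.
Courts with jurisdiction: the Provincial Court of Galen, the Lormarsh District Court — 2 in total.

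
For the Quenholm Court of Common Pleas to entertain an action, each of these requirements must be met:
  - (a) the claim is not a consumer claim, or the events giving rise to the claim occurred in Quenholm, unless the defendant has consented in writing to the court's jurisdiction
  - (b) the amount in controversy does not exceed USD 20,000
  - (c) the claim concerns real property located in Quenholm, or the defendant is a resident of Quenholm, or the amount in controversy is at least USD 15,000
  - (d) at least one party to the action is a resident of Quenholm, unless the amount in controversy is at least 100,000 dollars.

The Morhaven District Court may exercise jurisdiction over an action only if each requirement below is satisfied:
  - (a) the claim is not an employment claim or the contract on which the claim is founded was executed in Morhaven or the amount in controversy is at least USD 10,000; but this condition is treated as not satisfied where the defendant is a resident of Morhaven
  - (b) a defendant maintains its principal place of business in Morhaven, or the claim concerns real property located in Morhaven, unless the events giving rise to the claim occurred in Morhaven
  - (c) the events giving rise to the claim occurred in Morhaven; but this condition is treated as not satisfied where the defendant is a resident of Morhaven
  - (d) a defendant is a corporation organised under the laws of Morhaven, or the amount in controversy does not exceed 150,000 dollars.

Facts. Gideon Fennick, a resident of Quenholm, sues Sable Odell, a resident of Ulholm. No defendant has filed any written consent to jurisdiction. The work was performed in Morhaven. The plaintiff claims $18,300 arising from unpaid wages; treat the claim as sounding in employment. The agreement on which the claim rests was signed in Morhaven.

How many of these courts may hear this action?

2

The Quenholm Court of Common Pleas:
  (a) The claim is an employment claim, not a consumer claim — that alternative is enough. Condition met.
  (b) The amount in controversy is 18,300 dollars, within the 20,000 dollars ceiling. Satisfied.
  (c) The amount in controversy is 18,300 dollars, which meets the 15,000 dollars floor — that alternative is enough. Condition met.
  (d) Gideon Fennick resides in Quenholm. Condition met.
  → All conditions met; jurisdiction exists.
The Morhaven District Court:
  (a) The contract was executed in Morhaven, so one alternative holds. The exception is not triggered, since the defendant resides in Ulholm, not Morhaven. Condition met.
  (b) No defendant is a corporation; the claim does not concern real property — no alternative holds. But the operative events occurred in Morhaven, and the 'unless' clause therefore excuses the requirement. Condition met.
  (c) The operative events occurred in Morhaven. And the carve-out is inapplicable — the defendant resides in Ulholm, not Morhaven. Satisfied.
  (d) The amount in controversy is 18,300 dollars, within the $150,000 ceiling, so one alternative holds. Satisfied.
  → The court has jurisdiction.
Courts with jurisdiction: the Quenholm Court of Common Pleas, the Morhaven District Court — 2 in total.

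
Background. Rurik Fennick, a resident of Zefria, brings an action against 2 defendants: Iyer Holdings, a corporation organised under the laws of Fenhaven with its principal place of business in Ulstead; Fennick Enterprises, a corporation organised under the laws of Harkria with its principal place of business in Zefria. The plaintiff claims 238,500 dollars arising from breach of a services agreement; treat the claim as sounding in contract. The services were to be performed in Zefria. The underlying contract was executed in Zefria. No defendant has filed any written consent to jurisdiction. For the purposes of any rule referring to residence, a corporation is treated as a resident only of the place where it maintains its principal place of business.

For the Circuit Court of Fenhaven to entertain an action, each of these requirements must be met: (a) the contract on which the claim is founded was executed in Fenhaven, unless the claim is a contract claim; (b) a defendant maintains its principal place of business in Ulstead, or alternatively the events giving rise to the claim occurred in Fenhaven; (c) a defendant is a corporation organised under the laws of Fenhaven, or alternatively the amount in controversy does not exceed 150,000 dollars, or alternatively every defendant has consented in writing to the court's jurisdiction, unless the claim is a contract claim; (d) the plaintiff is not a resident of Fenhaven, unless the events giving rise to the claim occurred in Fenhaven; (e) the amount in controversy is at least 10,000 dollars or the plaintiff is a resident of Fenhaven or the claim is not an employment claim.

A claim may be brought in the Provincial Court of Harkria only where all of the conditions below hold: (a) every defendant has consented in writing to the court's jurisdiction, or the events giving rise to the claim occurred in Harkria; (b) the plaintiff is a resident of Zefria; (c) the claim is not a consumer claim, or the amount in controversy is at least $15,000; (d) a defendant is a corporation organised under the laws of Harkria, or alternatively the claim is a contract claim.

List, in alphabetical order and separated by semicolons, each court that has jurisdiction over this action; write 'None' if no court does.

The Circuit Court of Fenhaven:
  (a) The contract was executed in Zefria, not Fenhaven. However, the claim is a contract claim, so the 'unless' proviso supplies this condition. Met.
  (b) Iyer Holdings has its principal place of business in Ulstead, so this disjunct is met. Satisfied.
  (c) Iyer Holdings is organised under the laws of Fenhaven, which satisfies one of the alternatives. Met.
  (d) The plaintiff resides in Zefria, which is not Fenhaven. Satisfied.
  (e) The amount in controversy is 238,500 dollars, which meets the USD 10,000 floor, so this disjunct is met. Satisfied.
  → Jurisdiction lies.
The Provincial Court of Harkria:
  (a) No such written consent has been filed; the operative events occurred in Zefria, not Harkria — none of the alternatives is met. Not satisfied.
  (b) The plaintiff resides in Zefria. Satisfied.
  (c) The claim is a contract claim, not a consumer claim, so one alternative holds. Satisfied.
  (d) Fennick Enterprises is organised under the laws of Harkria — that alternative is enough. Condition met.
  → The court lacks jurisdiction.

the Circuit Court of Fenhaven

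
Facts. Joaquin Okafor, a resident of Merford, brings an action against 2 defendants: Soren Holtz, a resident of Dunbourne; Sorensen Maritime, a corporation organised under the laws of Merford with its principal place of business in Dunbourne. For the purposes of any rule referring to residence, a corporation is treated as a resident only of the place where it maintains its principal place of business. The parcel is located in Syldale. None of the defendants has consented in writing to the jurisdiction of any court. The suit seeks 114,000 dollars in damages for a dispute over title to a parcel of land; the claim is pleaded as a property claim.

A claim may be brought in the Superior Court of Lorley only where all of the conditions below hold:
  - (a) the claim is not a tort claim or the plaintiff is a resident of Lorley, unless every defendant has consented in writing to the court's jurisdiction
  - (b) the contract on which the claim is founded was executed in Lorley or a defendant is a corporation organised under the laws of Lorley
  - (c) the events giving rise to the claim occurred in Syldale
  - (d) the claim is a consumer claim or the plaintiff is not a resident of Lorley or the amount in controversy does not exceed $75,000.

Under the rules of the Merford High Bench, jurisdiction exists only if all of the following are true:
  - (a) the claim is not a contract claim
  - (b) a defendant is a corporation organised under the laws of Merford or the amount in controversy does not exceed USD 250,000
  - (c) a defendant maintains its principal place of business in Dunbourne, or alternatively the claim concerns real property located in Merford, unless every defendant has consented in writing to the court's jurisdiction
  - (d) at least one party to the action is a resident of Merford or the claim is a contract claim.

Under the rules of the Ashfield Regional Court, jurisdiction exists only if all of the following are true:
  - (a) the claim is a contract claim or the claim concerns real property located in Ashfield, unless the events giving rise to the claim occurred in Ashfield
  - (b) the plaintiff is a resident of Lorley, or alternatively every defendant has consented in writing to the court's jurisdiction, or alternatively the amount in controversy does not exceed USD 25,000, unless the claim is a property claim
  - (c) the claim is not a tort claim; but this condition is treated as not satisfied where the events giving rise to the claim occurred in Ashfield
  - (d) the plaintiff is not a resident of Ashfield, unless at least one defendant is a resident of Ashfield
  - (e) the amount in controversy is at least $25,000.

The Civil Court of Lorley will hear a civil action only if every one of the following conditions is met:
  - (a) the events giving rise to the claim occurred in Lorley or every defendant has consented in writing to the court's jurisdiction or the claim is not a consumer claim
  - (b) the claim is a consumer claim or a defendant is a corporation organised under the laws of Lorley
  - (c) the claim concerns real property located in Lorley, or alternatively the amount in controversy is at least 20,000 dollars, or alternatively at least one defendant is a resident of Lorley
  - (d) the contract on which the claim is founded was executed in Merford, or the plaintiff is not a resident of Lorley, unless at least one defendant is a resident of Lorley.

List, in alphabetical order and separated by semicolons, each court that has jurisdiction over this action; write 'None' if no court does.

The Superior Court of Lorley:
  (a) The claim is a property claim, not a tort claim — that alternative is enough. Condition met.
  (b) No contract (and hence no place of execution) is alleged; the corporate defendant(s) are organised in Merford, not Lorley — no alternative holds. Not satisfied.
  (c) The operative events occurred in Syldale. Met.
  (d) The plaintiff resides in Merford, which is not Lorley, so one alternative holds. Met.
  → No jurisdiction.
The Merford High Bench:
  (a) The claim is a property claim, not a contract claim. Condition met.
  (b) Sorensen Maritime is organised under the laws of Merford — that alternative is enough. Condition met.
  (c) Sorensen Maritime has its principal place of business in Dunbourne, which satisfies one of the alternatives. Condition met.
  (d) Joaquin Okafor resides in Merford, which satisfies one of the alternatives. Satisfied.
  → Jurisdiction lies.
The Ashfield Regional Court:
  (a) The claim is a property claim, not a contract claim; the property lies in Syldale, not Ashfield — none of the alternatives is met. The proviso offers no rescue either, since the operative events occurred in Syldale, not Ashfield. Condition not met.
  (b) The plaintiff resides in Merford, not Lorley; no such written consent has been filed; the amount in controversy is USD 114,000, above the 25,000 dollars ceiling — every alternative fails. The proviso rescues it, though: the claim is a property claim. Condition met.
  (c) The claim is a property claim, not a tort claim. The carve-out does not apply: the operative events occurred in Syldale, not Ashfield. Met.
  (d) The plaintiff resides in Merford, which is not Ashfield. Satisfied.
  (e) The amount in controversy is USD 114,000, which meets the USD 25,000 floor. Condition met.
  → No jurisdiction.
The Civil Court of Lorley:
  (a) The claim is a property claim, not a consumer claim, so one alternative holds. Condition met.
  (b) The claim is a property claim, not a consumer claim; the corporate defendant(s) are organised in Merford, not Lorley — no alternative holds. Not satisfied.
  (c) The amount in controversy is 114,000 dollars, which meets the 20,000 dollars floor, so this disjunct is met. Satisfied.
  (d) The plaintiff resides in Merford, which is not Lorley — that alternative is enough. Condition met.
  → No jurisdiction.

the Merford High Bench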